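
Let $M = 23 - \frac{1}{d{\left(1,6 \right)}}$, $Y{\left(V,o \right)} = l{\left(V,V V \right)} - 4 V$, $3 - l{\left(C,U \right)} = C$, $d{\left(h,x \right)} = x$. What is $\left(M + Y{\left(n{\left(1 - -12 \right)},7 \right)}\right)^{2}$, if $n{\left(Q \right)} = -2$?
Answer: $\frac{46225}{36} \approx 1284.0$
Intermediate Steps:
$l{\left(C,U \right)} = 3 - C$
$Y{\left(V,o \right)} = 3 - 5 V$ ($Y{\left(V,o \right)} = \left(3 - V\right) - 4 V = 3 - 5 V$)
$M = \frac{137}{6}$ ($M = 23 - \frac{1}{6} = \frac{137}{6} \approx 22.833$)
$\left(M + Y{\left(n{\left(1 - -12 \right)},7 \right)}\right)^{2} = \left(\frac{137}{6} + \left(3 - -10\right)\right)^{2} = \left(\frac{137}{6} + \left(3 + 10\right)\right)^{2} = \left(\frac{137}{6} + 13\right)^{2} = \left(\frac{215}{6}\right)^{2} = \frac{46225}{36}$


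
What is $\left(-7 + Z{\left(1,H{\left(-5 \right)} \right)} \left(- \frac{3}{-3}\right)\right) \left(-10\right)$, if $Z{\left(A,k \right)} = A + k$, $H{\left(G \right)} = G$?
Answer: $110$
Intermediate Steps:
$\left(-7 + Z{\left(1,H{\left(-5 \right)} \right)} \left(- \frac{3}{-3}\right)\right) \left(-10\right) = \left(-7 + \left(1 - 5\right) \left(- \frac{3}{-3}\right)\right) \left(-10\right) = \left(-7 - 4 \left(\left(-3\right) \left(- \frac{1}{3}\right)\right)\right) \left(-10\right) = \left(-7 - 4\right) \left(-10\right) = \left(-11\right) \left(-10\right) = 110$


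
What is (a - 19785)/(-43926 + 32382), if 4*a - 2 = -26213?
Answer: 35117/15392 ≈ 2.2815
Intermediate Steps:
a = -26211/4 (a = ½ + (¼)*(-26213) = ½ - 26213/4 = -26211/4 ≈ -6552.8)
(a - 19785)/(-43926 + 32382) = (-26211/4 - 19785)/(-43926 + 32382) = -105351/4/(-11544) = -105351/4*(-1/11544) = 35117/15392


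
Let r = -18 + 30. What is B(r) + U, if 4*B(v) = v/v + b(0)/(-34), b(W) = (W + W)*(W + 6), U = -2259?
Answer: -9035/4 ≈ -2258.8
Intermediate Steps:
b(W) = 2*W*(6 + W) (b(W) = (2*W)*(6 + W) = 2*W*(6 + W))
r = 12
B(v) = ¼ (B(v) = (v/v + (2*0*(6 + 0))/(-34))/4 = (1 + (2*0*6)*(-1/34))/4 = (1 + 0*(-1/34))/4 = (1 + 0)/4 = (¼)*1 = ¼)
B(r) + U = ¼ - 2259 = -9035/4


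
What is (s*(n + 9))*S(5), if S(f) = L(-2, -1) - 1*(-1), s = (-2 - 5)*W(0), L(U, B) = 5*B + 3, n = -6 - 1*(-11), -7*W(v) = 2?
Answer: -28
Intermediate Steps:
W(v) = -2/7 (W(v) = -⅐*2 = -2/7)
n = 5 (n = -6 + 11 = 5)
L(U, B) = 3 + 5*B
s = 2 (s = (-2 - 5)*(-2/7) = -7*(-2/7) = 2)
S(f) = -1 (S(f) = (3 + 5*(-1)) - 1*(-1) = (3 - 5) + 1 = -2 + 1 = -1)
(s*(n + 9))*S(5) = (2*(5 + 9))*(-1) = (2*14)*(-1) = 28*(-1) = -28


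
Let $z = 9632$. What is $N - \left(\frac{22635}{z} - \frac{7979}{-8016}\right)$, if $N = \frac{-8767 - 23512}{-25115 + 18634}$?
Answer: $\frac{51140597195}{31274920992} \approx 1.6352$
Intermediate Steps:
$N = \frac{32279}{6481}$ ($N = - \frac{32279}{-6481} = \left(-32279\right) \left(- \frac{1}{6481}\right) = \frac{32279}{6481} \approx 4.9806$)
$N - \left(\frac{22635}{z} - \frac{7979}{-8016}\right) = \frac{32279}{6481} - \left(\frac{22635}{9632} - \frac{7979}{-8016}\right) = \frac{32279}{6481} - \left(22635 \cdot \frac{1}{9632} - - \frac{7979}{8016}\right) = \frac{32279}{6481} - \left(\frac{22635}{9632} + \frac{7979}{8016}\right) = \frac{32279}{6481} - \frac{16143493}{4825632} = \frac{51140597195}{31274920992}$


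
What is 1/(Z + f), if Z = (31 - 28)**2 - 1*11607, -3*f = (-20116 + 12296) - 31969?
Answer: 1/1665 ≈ 0.00060060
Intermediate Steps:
f = 13263 (f = -((-20116 + 12296) - 31969)/3 = -(-7820 - 31969)/3 = -1/3*(-39789) = 13263)
Z = -11598 (Z = 3**2 - 11607 = 9 - 11607 = -11598)
1/(Z + f) = 1/(-11598 + 13263) = 1/1665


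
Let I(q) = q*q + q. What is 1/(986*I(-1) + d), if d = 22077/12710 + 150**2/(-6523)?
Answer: -82907330/141966729 ≈ -0.58399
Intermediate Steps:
I(q) = q + q**2 (I(q) = q**2 + q = q + q**2)
d = -141966729/82907330 (d = 22077*(1/12710) + 22500*(-1/6523) = 22077/12710 - 22500/6523 = -141966729/82907330 ≈ -1.7124)
1/(986*I(-1) + d) = 1/(986*(-(1 - 1)) - 141966729/82907330) = 1/(986*(-1*0) - 141966729/82907330) = 1/(986*0 - 141966729/82907330) = 1/(0 - 141966729/82907330) = 1/(-141966729/82907330) = -82907330/141966729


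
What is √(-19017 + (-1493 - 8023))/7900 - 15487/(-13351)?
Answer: 15487/13351 + I*√28533/7900 ≈ 1.16 + 0.021382*I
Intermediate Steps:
√(-19017 + (-1493 - 8023))/7900 - 15487/(-13351) = √(-19017 - 9516)*(1/7900) - 15487*(-1/13351) = √(-28533)*(1/7900) + 15487/13351 = (I*√28533)*(1/7900) + 15487/13351 = I*√28533/7900 + 15487/13351 = 15487/13351 + I*√28533/7900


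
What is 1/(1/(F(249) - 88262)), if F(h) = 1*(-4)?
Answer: -88266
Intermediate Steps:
F(h) = -4
1/(1/(F(249) - 88262)) = 1/(1/(-4 - 88262)) = 1/(1/(-88266)) = 1/(-1/88266) = -88266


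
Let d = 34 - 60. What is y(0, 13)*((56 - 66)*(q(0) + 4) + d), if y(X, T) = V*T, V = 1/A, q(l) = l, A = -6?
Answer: 143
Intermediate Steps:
d = -26
V = -⅙ (V = 1/(-6) = 1*(-⅙) = -⅙ ≈ -0.16667)
y(X, T) = -T/6
y(0, 13)*((56 - 66)*(q(0) + 4) + d) = (-⅙*13)*((56 - 66)*(0 + 4) - 26) = -13*(-10*4 - 26)/6 = -13*(-40 - 26)/6 = -13/6*(-66) = 143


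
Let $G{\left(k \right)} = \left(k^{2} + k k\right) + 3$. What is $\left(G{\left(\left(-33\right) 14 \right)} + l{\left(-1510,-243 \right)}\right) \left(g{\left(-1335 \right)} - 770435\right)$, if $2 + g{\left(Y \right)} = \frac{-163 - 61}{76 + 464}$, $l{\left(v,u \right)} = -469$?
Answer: $- \frac{44351747545522}{135} \approx -3.2853 \cdot 10^{11}$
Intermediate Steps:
$g{\left(Y \right)} = - \frac{326}{135}$ ($g{\left(Y \right)} = -2 + \frac{-163 - 61}{76 + 464} = -2 - \frac{224}{540} = -2 - \frac{56}{135} = - \frac{326}{135}$)
$G{\left(k \right)} = 3 + 2 k^{2}$ ($G{\left(k \right)} = \left(k^{2} + k^{2}\right) + 3 = 2 k^{2} + 3 = 3 + 2 k^{2}$)
$\left(G{\left(\left(-33\right) 14 \right)} + l{\left(-1510,-243 \right)}\right) \left(g{\left(-1335 \right)} - 770435\right) = \left(\left(3 + 2 \left(\left(-33\right) 14\right)^{2}\right) - 469\right) \left(- \frac{326}{135} - 770435\right) = \left(\left(3 + 2 \left(-462\right)^{2}\right) - 469\right) \left(- \frac{104009051}{135}\right) = \left(\left(3 + 2 \cdot 213444\right) - 469\right) \left(- \frac{104009051}{135}\right) = \left(\left(3 + 426888\right) - 469\right) \left(- \frac{104009051}{135}\right) = \left(426891 - 469\right) \left(- \frac{104009051}{135}\right) = 426422 \left(- \frac{104009051}{135}\right) = - \frac{44351747545522}{135}$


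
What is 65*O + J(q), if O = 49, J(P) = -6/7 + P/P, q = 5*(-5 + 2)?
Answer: 22296/7 ≈ 3185.1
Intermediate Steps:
q = -15 (q = 5*(-3) = -15)
J(P) = ⅐ (J(P) = -6*⅐ + 1 = -6/7 + 1 = ⅐)
65*O + J(q) = 65*49 + ⅐ = 3185 + ⅐ = 22296/7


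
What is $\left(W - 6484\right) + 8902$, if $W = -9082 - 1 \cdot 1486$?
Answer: $-8150$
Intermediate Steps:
$W = -10568$ ($W = -9082 - 1486 = -10568$)
$\left(W - 6484\right) + 8902 = \left(-10568 - 6484\right) + 8902 = -17052 + 8902 = -8150$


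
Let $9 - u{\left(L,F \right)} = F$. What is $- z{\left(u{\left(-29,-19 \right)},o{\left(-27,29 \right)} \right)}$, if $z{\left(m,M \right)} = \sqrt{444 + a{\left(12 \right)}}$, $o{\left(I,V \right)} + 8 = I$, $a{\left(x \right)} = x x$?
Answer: $- 14 \sqrt{3} \approx -24.249$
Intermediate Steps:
$a{\left(x \right)} = x^{2}$
$u{\left(L,F \right)} = 9 - F$
$o{\left(I,V \right)} = -8 + I$
$z{\left(m,M \right)} = 14 \sqrt{3}$ ($z{\left(m,M \right)} = \sqrt{444 + 12^{2}} = \sqrt{444 + 144} = \sqrt{588} = 14 \sqrt{3}$)
$- z{\left(u{\left(-29,-19 \right)},o{\left(-27,29 \right)} \right)} = - 14 \sqrt{3}$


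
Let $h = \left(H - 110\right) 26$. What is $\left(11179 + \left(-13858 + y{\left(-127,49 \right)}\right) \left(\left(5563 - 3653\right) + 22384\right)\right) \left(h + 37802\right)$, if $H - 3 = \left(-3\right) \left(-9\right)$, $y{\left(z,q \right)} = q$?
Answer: $-11983468834574$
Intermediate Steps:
$H = 30$ ($H = 3 - -27 = 3 + 27 = 30$)
$h = -2080$ ($h = \left(30 - 110\right) 26 = \left(-80\right) 26 = -2080$)
$\left(11179 + \left(-13858 + y{\left(-127,49 \right)}\right) \left(\left(5563 - 3653\right) + 22384\right)\right) \left(h + 37802\right) = \left(11179 + \left(-13858 + 49\right) \left(\left(5563 - 3653\right) + 22384\right)\right) \left(-2080 + 37802\right) = \left(11179 - 13809 \left(1910 + 22384\right)\right) 35722 = \left(11179 - 335475846\right) 35722 = \left(-335464667\right) 35722 = -11983468834574$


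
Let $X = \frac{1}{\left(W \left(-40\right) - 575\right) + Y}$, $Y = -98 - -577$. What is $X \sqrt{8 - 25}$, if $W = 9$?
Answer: $- \frac{i \sqrt{17}}{456} \approx - 0.0090419 i$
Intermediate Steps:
$Y = 479$ ($Y = -98 + 577 = 479$)
$X = - \frac{1}{456}$ ($X = \frac{1}{\left(9 \left(-40\right) - 575\right) + 479} = \frac{1}{\left(-360 - 575\right) + 479} = \frac{1}{-935 + 479} = \frac{1}{-456} = - \frac{1}{456} \approx -0.002193$)
$X \sqrt{8 - 25} = - \frac{\sqrt{8 - 25}}{456} = - \frac{\sqrt{-17}}{456} = - \frac{i \sqrt{17}}{456}$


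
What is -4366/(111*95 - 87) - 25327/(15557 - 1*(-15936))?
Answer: -4105798/3360753 ≈ -1.2217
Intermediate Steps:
-4366/(111*95 - 87) - 25327/(15557 - 1*(-15936)) = -4366/(10545 - 87) - 25327/(15557 + 15936) = -4366/10458 - 25327/31493 = -4366*1/10458 - 25327*1/31493 = -2183/5229 - 25327/31493 = -4105798/3360753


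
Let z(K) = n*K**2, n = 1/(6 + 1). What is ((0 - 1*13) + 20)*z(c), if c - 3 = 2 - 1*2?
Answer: 9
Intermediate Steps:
n = 1/7 ≈ 0.14286
c = 3 (c = 3 + (2 - 1*2) = 3 + (2 - 2) = 3 + 0 = 3)
z(K) = K**2/7
((0 - 1*13) + 20)*z(c) = ((0 - 1*13) + 20)*((1/7)*3**2) = ((0 - 13) + 20)*((1/7)*9) = (-13 + 20)*(9/7) = 7*(9/7) = 9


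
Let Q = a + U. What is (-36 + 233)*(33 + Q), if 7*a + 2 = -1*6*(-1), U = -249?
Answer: -297076/7 ≈ -42439.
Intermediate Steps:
a = 4/7 (a = -2/7 + (-1*6*(-1))/7 = -2/7 + (-6*(-1))/7 = -2/7 + (⅐)*6 = -2/7 + 6/7 = 4/7 ≈ 0.57143)
Q = -1739/7 (Q = 4/7 - 249 = -1739/7 ≈ -248.43)
(-36 + 233)*(33 + Q) = (-36 + 233)*(33 - 1739/7) = 197*(-1508/7) = -297076/7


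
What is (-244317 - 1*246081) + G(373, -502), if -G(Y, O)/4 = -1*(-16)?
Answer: -490462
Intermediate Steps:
G(Y, O) = -64 (G(Y, O) = -(-4)*(-16) = -4*16 = -64)
(-244317 - 1*246081) + G(373, -502) = (-244317 - 1*246081) - 64 = (-244317 - 246081) - 64 = -490398 - 64 = -490462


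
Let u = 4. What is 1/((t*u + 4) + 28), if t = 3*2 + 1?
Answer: 1/60 ≈ 0.016667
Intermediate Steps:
t = 7 (t = 6 + 1 = 7)
1/((t*u + 4) + 28) = 1/((7*4 + 4) + 28) = 1/((28 + 4) + 28) = 1/(32 + 28) = 1/60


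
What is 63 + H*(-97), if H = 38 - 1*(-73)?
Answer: -10704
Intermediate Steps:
H = 111 (H = 38 + 73 = 111)
63 + H*(-97) = 63 + 111*(-97) = 63 - 10767 = -10704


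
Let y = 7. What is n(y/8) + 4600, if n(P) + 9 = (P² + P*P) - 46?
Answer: 145489/32 ≈ 4546.5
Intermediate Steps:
n(P) = -55 + 2*P² (n(P) = -9 + ((P² + P*P) - 46) = -9 + ((P² + P²) - 46) = -9 + (2*P² - 46) = -9 + (-46 + 2*P²) = -55 + 2*P²)
n(y/8) + 4600 = (-55 + 2*(7/8)²) + 4600 = (-55 + 2*(49/64)) + 4600 = (-55 + 49/32) + 4600 = -1711/32 + 4600 = 145489/32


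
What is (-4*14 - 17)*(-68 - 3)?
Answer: 5183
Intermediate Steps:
(-4*14 - 17)*(-68 - 3) = (-56 - 17)*(-71) = -73*(-71) = 5183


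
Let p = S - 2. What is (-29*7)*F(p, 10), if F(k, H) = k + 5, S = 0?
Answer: -609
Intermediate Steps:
p = -2 (p = 0 - 2 = -2)
F(k, H) = 5 + k
(-29*7)*F(p, 10) = (-29*7)*(5 - 2) = -203*3 = -609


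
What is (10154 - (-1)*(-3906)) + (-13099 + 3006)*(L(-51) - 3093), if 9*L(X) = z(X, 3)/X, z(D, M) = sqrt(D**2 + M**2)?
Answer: 31223897 + 10093*sqrt(290)/153 ≈ 3.1225e+7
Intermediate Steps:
L(X) = sqrt(9 + X**2)/(9*X) (L(X) = (sqrt(X**2 + 3**2)/X)/9 = (sqrt(X**2 + 9)/X)/9 = (sqrt(9 + X**2)/X)/9 = sqrt(9 + X**2)/(9*X))
(10154 - (-1)*(-3906)) + (-13099 + 3006)*(L(-51) - 3093) = (10154 - (-1)*(-3906)) + (-13099 + 3006)*((1/9)*sqrt(9 + (-51)**2)/(-51) - 3093) = (10154 - 1*3906) - 10093*((1/9)*(-1/51)*sqrt(9 + 2601) - 3093) = (10154 - 3906) - 10093*((1/9)*(-1/51)*sqrt(2610) - 3093) = 6248 - 10093*((1/9)*(-1/51)*(3*sqrt(290)) - 3093) = 6248 - 10093*(-sqrt(290)/153 - 3093) = 6248 - 10093*(-3093 - sqrt(290)/153) = 6248 + (31217649 + 10093*sqrt(290)/153) = 31223897 + 10093*sqrt(290)/153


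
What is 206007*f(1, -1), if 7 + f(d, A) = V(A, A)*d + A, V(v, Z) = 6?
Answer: -412014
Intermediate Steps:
f(d, A) = -7 + A + 6*d (f(d, A) = -7 + (6*d + A) = -7 + (A + 6*d) = -7 + A + 6*d)
206007*f(1, -1) = 206007*(-7 - 1 + 6*1) = 206007*(-7 - 1 + 6) = 206007*(-2) = -412014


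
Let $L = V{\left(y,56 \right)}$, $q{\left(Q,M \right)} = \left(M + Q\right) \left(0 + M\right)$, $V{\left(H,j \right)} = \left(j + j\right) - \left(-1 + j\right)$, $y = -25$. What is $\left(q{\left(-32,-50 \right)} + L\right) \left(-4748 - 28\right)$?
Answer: $-19853832$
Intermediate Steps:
$V{\left(H,j \right)} = 1 + j$ ($V{\left(H,j \right)} = 2 j - \left(-1 + j\right) = 1 + j$)
$q{\left(Q,M \right)} = M \left(M + Q\right)$ ($q{\left(Q,M \right)} = \left(M + Q\right) M = M \left(M + Q\right)$)
$L = 57$ ($L = 1 + 56 = 57$)
$\left(q{\left(-32,-50 \right)} + L\right) \left(-4748 - 28\right) = \left(- 50 \left(-50 - 32\right) + 57\right) \left(-4748 - 28\right) = \left(\left(-50\right) \left(-82\right) + 57\right) \left(-4776\right) = \left(4100 + 57\right) \left(-4776\right) = 4157 \left(-4776\right) = -19853832$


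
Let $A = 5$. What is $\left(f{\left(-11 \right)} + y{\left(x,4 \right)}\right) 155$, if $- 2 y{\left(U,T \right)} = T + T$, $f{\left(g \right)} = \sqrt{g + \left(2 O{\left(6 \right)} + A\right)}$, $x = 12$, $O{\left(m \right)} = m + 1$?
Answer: $-620 + 310 \sqrt{2} \approx -181.59$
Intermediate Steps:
$O{\left(m \right)} = 1 + m$
$f{\left(g \right)} = \sqrt{19 + g}$ ($f{\left(g \right)} = \sqrt{g + \left(2 \left(1 + 6\right) + 5\right)} = \sqrt{g + \left(2 \cdot 7 + 5\right)} = \sqrt{g + \left(14 + 5\right)} = \sqrt{g + 19} = \sqrt{19 + g}$)
$y{\left(U,T \right)} = - T$ ($y{\left(U,T \right)} = - \frac{T + T}{2} = - \frac{2 T}{2} = - T$)
$\left(f{\left(-11 \right)} + y{\left(x,4 \right)}\right) 155 = \left(\sqrt{19 - 11} - 4\right) 155 = \left(\sqrt{8} - 4\right) 155 = \left(2 \sqrt{2} - 4\right) 155 = \left(-4 + 2 \sqrt{2}\right) 155 = -620 + 310 \sqrt{2}$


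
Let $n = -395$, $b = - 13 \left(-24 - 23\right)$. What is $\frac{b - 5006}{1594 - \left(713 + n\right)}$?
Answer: $- \frac{4395}{1276} \approx -3.4444$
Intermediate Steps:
$b = 611$ ($b = \left(-13\right) \left(-47\right) = 611$)
$\frac{b - 5006}{1594 - \left(713 + n\right)} = \frac{611 - 5006}{1594 - 318} = - \frac{4395}{1594 + \left(-713 + 395\right)} = - \frac{4395}{1594 - 318} = - \frac{4395}{1276}$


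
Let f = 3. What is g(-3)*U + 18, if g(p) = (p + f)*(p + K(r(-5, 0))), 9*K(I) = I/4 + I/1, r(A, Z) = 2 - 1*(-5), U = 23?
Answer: 18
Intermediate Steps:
r(A, Z) = 7 (r(A, Z) = 2 + 5 = 7)
K(I) = 5*I/36 (K(I) = (I/4 + I/1)/9 = (I*(¼) + I*1)/9 = (I/4 + I)/9 = (5*I/4)/9 = 5*I/36)
g(p) = (3 + p)*(35/36 + p) (g(p) = (p + 3)*(p + (5/36)*7) = (3 + p)*(p + 35/36) = (3 + p)*(35/36 + p))
g(-3)*U + 18 = (35/12 + (-3)² + (143/36)*(-3))*23 + 18 = (35/12 + 9 - 143/12)*23 + 18 = 0*23 + 18 = 0 + 18 = 18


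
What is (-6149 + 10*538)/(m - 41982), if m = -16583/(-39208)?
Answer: 30150952/1646013673 ≈ 0.018318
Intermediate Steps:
m = 16583/39208 (m = -16583*(-1/39208) = 16583/39208 ≈ 0.42295)
(-6149 + 10*538)/(m - 41982) = (-6149 + 10*538)/(16583/39208 - 41982) = (-6149 + 5380)/(-1646013673/39208) = -769*(-39208/1646013673) = 30150952/1646013673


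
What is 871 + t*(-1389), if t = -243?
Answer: 338398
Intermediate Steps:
871 + t*(-1389) = 871 - 243*(-1389) = 871 + 337527 = 338398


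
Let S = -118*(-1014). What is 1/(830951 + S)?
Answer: 1/950603 ≈ 1.0520e-6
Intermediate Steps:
S = 119652
1/(830951 + S) = 1/(830951 + 119652) = 1/950603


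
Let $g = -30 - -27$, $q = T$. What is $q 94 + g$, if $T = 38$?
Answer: $3569$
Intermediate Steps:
$q = 38$
$g = -3$ ($g = -30 + 27 = -3$)
$q 94 + g = 38 \cdot 94 - 3 = 3572 - 3 = 3569$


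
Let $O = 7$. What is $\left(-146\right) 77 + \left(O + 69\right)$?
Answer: $-11166$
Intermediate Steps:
$\left(-146\right) 77 + \left(O + 69\right) = \left(-146\right) 77 + \left(7 + 69\right) = -11242 + 76 = -11166$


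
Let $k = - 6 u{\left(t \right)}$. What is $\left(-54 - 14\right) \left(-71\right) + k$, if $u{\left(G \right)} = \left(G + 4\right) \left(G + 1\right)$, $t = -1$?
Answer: $4828$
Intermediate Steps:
$u{\left(G \right)} = \left(1 + G\right) \left(4 + G\right)$ ($u{\left(G \right)} = \left(4 + G\right) \left(1 + G\right) = \left(1 + G\right) \left(4 + G\right)$)
$k = 0$ ($k = - 6 \left(4 + \left(-1\right)^{2} + 5 \left(-1\right)\right) = - 6 \left(4 + 1 - 5\right) = \left(-6\right) 0 = 0$)
$\left(-54 - 14\right) \left(-71\right) + k = \left(-54 - 14\right) \left(-71\right) + 0 = \left(-68\right) \left(-71\right) + 0 = 4828 + 0 = 4828$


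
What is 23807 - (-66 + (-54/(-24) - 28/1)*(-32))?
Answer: 23049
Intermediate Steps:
23807 - (-66 + (-54/(-24) - 28/1)*(-32)) = 23807 - (-66 + (-54*(-1/24) - 28*1)*(-32)) = 23807 - (-66 + (9/4 - 28)*(-32)) = 23807 - (-66 - 103/4*(-32)) = 23807 - (-66 + 824) = 23807 - 1*758 = 23807 - 758 = 23049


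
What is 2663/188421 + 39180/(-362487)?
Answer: -2139010633/22766721009 ≈ -0.093953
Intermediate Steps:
2663/188421 + 39180/(-362487) = 2663*(1/188421) + 39180*(-1/362487) = 2663/188421 - 13060/120829 = -2139010633/22766721009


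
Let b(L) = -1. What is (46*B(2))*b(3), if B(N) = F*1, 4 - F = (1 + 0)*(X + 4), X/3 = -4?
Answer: -552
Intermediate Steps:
X = -12 (X = 3*(-4) = -12)
F = 12 (F = 4 - (1 + 0)*(-12 + 4) = 4 - (-8) = 4 - 1*(-8) = 4 + 8 = 12)
B(N) = 12 (B(N) = 12*1 = 12)
(46*B(2))*b(3) = (46*12)*(-1) = 552*(-1) = -552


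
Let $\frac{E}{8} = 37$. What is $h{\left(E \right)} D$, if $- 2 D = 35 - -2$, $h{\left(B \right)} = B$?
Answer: $-5476$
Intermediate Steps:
$E = 296$ ($E = 8 \cdot 37 = 296$)
$D = - \frac{37}{2}$ ($D = - \frac{35 - -2}{2} = - \frac{35 + 2}{2} = \left(- \frac{1}{2}\right) 37 = - \frac{37}{2} \approx -18.5$)
$h{\left(E \right)} D = 296 \left(- \frac{37}{2}\right) = -5476$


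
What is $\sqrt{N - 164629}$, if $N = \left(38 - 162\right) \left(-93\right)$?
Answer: $i \sqrt{153097} \approx 391.28 i$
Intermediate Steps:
$N = 11532$ ($N = \left(-124\right) \left(-93\right) = 11532$)
$\sqrt{N - 164629} = \sqrt{11532 - 164629} = \sqrt{-153097} = i \sqrt{153097}$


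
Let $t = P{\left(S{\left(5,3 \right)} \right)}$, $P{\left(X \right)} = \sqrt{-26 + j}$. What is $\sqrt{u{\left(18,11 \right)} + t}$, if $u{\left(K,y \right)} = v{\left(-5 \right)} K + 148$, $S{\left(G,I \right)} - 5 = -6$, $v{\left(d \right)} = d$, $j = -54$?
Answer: $\sqrt{58 + 4 i \sqrt{5}} \approx 7.6382 + 0.58549 i$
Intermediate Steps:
$S{\left(G,I \right)} = -1$ ($S{\left(G,I \right)} = 5 - 6 = -1$)
$P{\left(X \right)} = 4 i \sqrt{5}$ ($P{\left(X \right)} = \sqrt{-26 - 54} = \sqrt{-80} = 4 i \sqrt{5}$)
$u{\left(K,y \right)} = 148 - 5 K$ ($u{\left(K,y \right)} = - 5 K + 148 = 148 - 5 K$)
$t = 4 i \sqrt{5} \approx 8.9443 i$
$\sqrt{u{\left(18,11 \right)} + t} = \sqrt{\left(148 - 90\right) + 4 i \sqrt{5}} = \sqrt{58 + 4 i \sqrt{5}}$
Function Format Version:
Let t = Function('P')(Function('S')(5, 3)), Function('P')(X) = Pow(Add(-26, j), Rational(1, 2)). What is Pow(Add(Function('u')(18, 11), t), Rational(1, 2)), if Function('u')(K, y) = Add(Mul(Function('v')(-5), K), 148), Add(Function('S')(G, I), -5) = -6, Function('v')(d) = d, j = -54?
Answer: Pow(Add(58, Mul(4, I, Pow(5, Rational(1, 2)))), Rational(1, 2)) ≈ Add(7.6382, Mul(0.58549, I))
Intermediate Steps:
Function('S')(G, I) = -1 (Function('S')(G, I) = Add(5, -6) = -1)
Function('P')(X) = Mul(4, I, Pow(5, Rational(1, 2))) (Function('P')(X) = Pow(Add(-26, -54), Rational(1, 2)) = Pow(-80, Rational(1, 2)) = Mul(4, I, Pow(5, Rational(1, 2))))
Function('u')(K, y) = Add(148, Mul(-5, K)) (Function('u')(K, y) = Add(Mul(-5, K), 148) = Add(148, Mul(-5, K)))
t = Mul(4, I, Pow(5, Rational(1, 2))) ≈ Mul(8.9443, I)
Pow(Add(Function('u')(18, 11), t), Rational(1, 2)) = Pow(Add(Add(148, Mul(-5, 18)), Mul(4, I, Pow(5, Rational(1, 2)))), Rational(1, 2)) = Pow(Add(Add(148, -90), Mul(4, I, Pow(5, Rational(1, 2)))), Rational(1, 2)) = Pow(Add(58, Mul(4, I, Pow(5, Rational(1, 2)))), Rational(1, 2))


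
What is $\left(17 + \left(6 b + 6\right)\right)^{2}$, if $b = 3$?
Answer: $1681$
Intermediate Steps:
$\left(17 + \left(6 b + 6\right)\right)^{2} = \left(17 + \left(6 \cdot 3 + 6\right)\right)^{2} = \left(17 + \left(18 + 6\right)\right)^{2} = \left(17 + 24\right)^{2} = 41^{2} = 1681$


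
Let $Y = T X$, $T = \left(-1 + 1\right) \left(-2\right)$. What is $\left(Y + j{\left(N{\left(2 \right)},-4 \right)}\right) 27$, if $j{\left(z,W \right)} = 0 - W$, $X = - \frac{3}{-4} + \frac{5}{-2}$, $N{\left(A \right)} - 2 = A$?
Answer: $108$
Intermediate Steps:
$T = 0$ ($T = 0 \left(-2\right) = 0$)
$N{\left(A \right)} = 2 + A$
$X = - \frac{7}{4}$ ($X = \left(-3\right) \left(- \frac{1}{4}\right) + 5 \left(- \frac{1}{2}\right) = \frac{3}{4} - \frac{5}{2} = - \frac{7}{4} \approx -1.75$)
$Y = 0$ ($Y = 0 \left(- \frac{7}{4}\right) = 0$)
$j{\left(z,W \right)} = - W$
$\left(Y + j{\left(N{\left(2 \right)},-4 \right)}\right) 27 = \left(0 - -4\right) 27 = \left(0 + 4\right) 27 = 4 \cdot 27 = 108$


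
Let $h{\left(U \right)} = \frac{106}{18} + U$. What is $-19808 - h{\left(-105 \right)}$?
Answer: $- \frac{177380}{9} \approx -19709.0$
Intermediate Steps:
$h{\left(U \right)} = \frac{53}{9} + U$ ($h{\left(U \right)} = 106 \cdot \frac{1}{18} + U = \frac{53}{9} + U$)
$-19808 - h{\left(-105 \right)} = -19808 - \left(\frac{53}{9} - 105\right) = -19808 - - \frac{892}{9} = -19808 + \frac{892}{9} = - \frac{177380}{9}$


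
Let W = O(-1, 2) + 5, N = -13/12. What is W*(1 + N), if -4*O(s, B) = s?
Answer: -7/16 ≈ -0.43750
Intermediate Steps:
N = -13/12 (N = -13*1/12 = -13/12 ≈ -1.0833)
O(s, B) = -s/4
W = 21/4 (W = -¼*(-1) + 5 = ¼ + 5 = 21/4 ≈ 5.2500)
W*(1 + N) = 21*(1 - 13/12)/4 = (21/4)*(-1/12) = -7/16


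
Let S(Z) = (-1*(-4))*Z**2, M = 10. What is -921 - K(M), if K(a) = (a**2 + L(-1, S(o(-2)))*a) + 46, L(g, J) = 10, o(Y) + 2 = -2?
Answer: -1167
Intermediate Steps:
o(Y) = -4 (o(Y) = -2 - 2 = -4)
S(Z) = 4*Z**2
K(a) = 46 + a**2 + 10*a (K(a) = (a**2 + 10*a) + 46 = 46 + a**2 + 10*a)
-921 - K(M) = -921 - (46 + 10**2 + 10*10) = -921 - (46 + 100 + 100) = -921 - 1*246 = -921 - 246 = -1167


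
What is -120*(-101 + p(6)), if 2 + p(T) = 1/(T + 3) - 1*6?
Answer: 39200/3 ≈ 13067.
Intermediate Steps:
p(T) = -8 + 1/(3 + T) (p(T) = -2 + (1/(T + 3) - 1*6) = -2 + (1/(3 + T) - 6) = -2 + (-6 + 1/(3 + T)) = -8 + 1/(3 + T))
-120*(-101 + p(6)) = -120*(-101 + (-23 - 8*6)/(3 + 6)) = -120*(-101 + (-23 - 48)/9) = -120*(-101 + (1/9)*(-71)) = -120*(-101 - 71/9) = -120*(-980/9) = 39200/3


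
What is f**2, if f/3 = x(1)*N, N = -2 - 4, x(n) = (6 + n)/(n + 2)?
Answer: 1764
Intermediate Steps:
x(n) = (6 + n)/(2 + n)
N = -6
f = -42 (f = 3*(((6 + 1)/(2 + 1))*(-6)) = 3*((7/3)*(-6)) = 3*(-14) = -42)
f**2 = (-42)**2 = 1764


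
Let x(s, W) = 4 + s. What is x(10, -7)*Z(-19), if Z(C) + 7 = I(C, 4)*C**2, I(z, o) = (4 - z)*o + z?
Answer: 368844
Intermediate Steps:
I(z, o) = z + o*(4 - z) (I(z, o) = o*(4 - z) + z = z + o*(4 - z))
Z(C) = -7 + C**2*(16 - 3*C) (Z(C) = -7 + (C + 4*4 - 1*4*C)*C**2 = -7 + (C + 16 - 4*C)*C**2 = -7 + (16 - 3*C)*C**2 = -7 + C**2*(16 - 3*C))
x(10, -7)*Z(-19) = (4 + 10)*(-7 + (-19)**2*(16 - 3*(-19))) = 14*(-7 + 361*(16 + 57)) = 14*(-7 + 361*73) = 14*(-7 + 26353) = 14*26346 = 368844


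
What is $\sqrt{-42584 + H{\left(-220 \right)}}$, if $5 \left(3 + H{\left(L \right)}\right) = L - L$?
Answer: $i \sqrt{42587} \approx 206.37 i$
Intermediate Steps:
$H{\left(L \right)} = -3$ ($H{\left(L \right)} = -3 + \frac{L - L}{5} = -3 + \frac{1}{5} \cdot 0 = -3 + 0 = -3$)
$\sqrt{-42584 + H{\left(-220 \right)}} = \sqrt{-42584 - 3} = \sqrt{-42587} = i \sqrt{42587}$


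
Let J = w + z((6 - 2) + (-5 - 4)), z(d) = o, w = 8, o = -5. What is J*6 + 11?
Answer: 29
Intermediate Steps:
z(d) = -5
J = 3 (J = 8 - 5 = 3)
J*6 + 11 = 3*6 + 11 = 18 + 11 = 29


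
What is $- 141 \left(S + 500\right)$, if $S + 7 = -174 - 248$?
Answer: $-10011$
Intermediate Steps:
$S = -429$ ($S = -7 - 422 = -429$)
$- 141 \left(S + 500\right) = - 141 \left(-429 + 500\right) = \left(-141\right) 71 = -10011$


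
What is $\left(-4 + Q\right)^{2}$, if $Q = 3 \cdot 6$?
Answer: $196$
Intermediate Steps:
$Q = 18$
$\left(-4 + Q\right)^{2} = \left(-4 + 18\right)^{2} = 14^{2} = 196$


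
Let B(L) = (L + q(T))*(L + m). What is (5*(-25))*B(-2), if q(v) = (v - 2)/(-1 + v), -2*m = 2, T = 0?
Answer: 0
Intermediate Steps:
m = -1 (m = -½*2 = -1)
q(v) = (-2 + v)/(-1 + v)
B(L) = (-1 + L)*(2 + L) (B(L) = (L + (-2 + 0)/(-1 + 0))*(L - 1) = (L - 2/(-1))*(-1 + L) = (L - 1*(-2))*(-1 + L) = (L + 2)*(-1 + L) = (2 + L)*(-1 + L) = (-1 + L)*(2 + L))
(5*(-25))*B(-2) = (5*(-25))*(-2 - 2 + (-2)²) = -125*(-2 - 2 + 4) = -125*0 = 0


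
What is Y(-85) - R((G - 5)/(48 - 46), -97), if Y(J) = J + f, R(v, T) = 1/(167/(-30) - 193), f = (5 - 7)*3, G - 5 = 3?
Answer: -542057/5957 ≈ -90.995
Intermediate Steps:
G = 8 (G = 5 + 3 = 8)
f = -6 (f = -2*3 = -6)
R(v, T) = -30/5957 (R(v, T) = 1/(167*(-1/30) - 193) = 1/(-167/30 - 193) = 1/(-5957/30) = -30/5957)
Y(J) = -6 + J (Y(J) = J - 6 = -6 + J)
Y(-85) - R((G - 5)/(48 - 46), -97) = (-6 - 85) - 1*(-30/5957) = -91 + 30/5957 = -542057/5957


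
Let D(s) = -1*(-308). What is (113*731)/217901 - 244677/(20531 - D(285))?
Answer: -17214960836/1468870641 ≈ -11.720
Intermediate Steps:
D(s) = 308
(113*731)/217901 - 244677/(20531 - D(285)) = (113*731)/217901 - 244677/(20531 - 1*308) = 82603*(1/217901) - 244677/(20531 - 308) = 82603/217901 - 244677/20223 = 82603/217901 - 244677*1/20223 = 82603/217901 - 81559/6741 = -17214960836/1468870641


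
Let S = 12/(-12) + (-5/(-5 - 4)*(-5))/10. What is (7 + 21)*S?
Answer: -322/9 ≈ -35.778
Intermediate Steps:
S = -23/18 (S = 12*(-1/12) + (-5/(-9)*(-5))*(⅒) = -1 + (-5*(-⅑)*(-5))*(⅒) = -1 + ((5/9)*(-5))*(⅒) = -1 - 25/9*⅒ = -1 - 5/18 = -23/18 ≈ -1.2778)
(7 + 21)*S = (7 + 21)*(-23/18) = 28*(-23/18) = -322/9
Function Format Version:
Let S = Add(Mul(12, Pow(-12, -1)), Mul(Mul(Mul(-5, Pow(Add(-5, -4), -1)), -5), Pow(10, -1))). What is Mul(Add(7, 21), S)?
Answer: Rational(-322, 9) ≈ -35.778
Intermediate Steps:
S = Rational(-23, 18) (S = Add(Mul(12, Rational(-1, 12)), Mul(Mul(Mul(-5, Pow(-9, -1)), -5), Rational(1, 10))) = Add(-1, Mul(Mul(Mul(-5, Rational(-1, 9)), -5), Rational(1, 10))) = Add(-1, Mul(Mul(Rational(5, 9), -5), Rational(1, 10))) = Add(-1, Mul(Rational(-25, 9), Rational(1, 10))) = Add(-1, Rational(-5, 18)) = Rational(-23, 18) ≈ -1.2778)
Mul(Add(7, 21), S) = Mul(Add(7, 21), Rational(-23, 18)) = Mul(28, Rational(-23, 18)) = Rational(-322, 9)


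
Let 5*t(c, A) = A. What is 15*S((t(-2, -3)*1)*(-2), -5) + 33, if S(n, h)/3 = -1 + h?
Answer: -237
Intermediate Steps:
t(c, A) = A/5
S(n, h) = -3 + 3*h (S(n, h) = 3*(-1 + h) = -3 + 3*h)
15*S((t(-2, -3)*1)*(-2), -5) + 33 = 15*(-3 + 3*(-5)) + 33 = 15*(-3 - 15) + 33 = 15*(-18) + 33 = -270 + 33 = -237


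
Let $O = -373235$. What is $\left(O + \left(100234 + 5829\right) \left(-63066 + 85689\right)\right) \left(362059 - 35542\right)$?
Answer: $783343674101238$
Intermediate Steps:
$\left(O + \left(100234 + 5829\right) \left(-63066 + 85689\right)\right) \left(362059 - 35542\right) = \left(-373235 + \left(100234 + 5829\right) \left(-63066 + 85689\right)\right) \left(362059 - 35542\right) = \left(-373235 + 106063 \cdot 22623\right) 326517 = \left(-373235 + 2399463249\right) 326517 = 2399090014 \cdot 326517 = 783343674101238$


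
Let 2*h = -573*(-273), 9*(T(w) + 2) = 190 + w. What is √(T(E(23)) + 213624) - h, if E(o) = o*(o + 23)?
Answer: -156429/2 + √1923846/3 ≈ -77752.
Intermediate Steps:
E(o) = o*(23 + o)
T(w) = 172/9 + w/9 (T(w) = -2 + (190 + w)/9 = -2 + (190/9 + w/9) = 172/9 + w/9)
h = 156429/2 (h = (-573*(-273))/2 = (½)*156429 = 156429/2 ≈ 78215.)
√(T(E(23)) + 213624) - h = √((172/9 + (23*(23 + 23))/9) + 213624) - 1*156429/2 = √((172/9 + (23*46)/9) + 213624) - 156429/2 = √((172/9 + (⅑)*1058) + 213624) - 156429/2 = √((172/9 + 1058/9) + 213624) - 156429/2 = √(410/3 + 213624) - 156429/2 = √(641282/3) - 156429/2 = √1923846/3 - 156429/2 = -156429/2 + √1923846/3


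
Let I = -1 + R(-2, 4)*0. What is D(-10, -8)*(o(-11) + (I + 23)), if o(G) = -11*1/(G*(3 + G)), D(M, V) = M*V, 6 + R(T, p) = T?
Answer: 1750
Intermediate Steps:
R(T, p) = -6 + T
I = -1 (I = -1 + (-6 - 2)*0 = -1 - 8*0 = -1 + 0 = -1)
o(G) = -11/(G*(3 + G))
D(-10, -8)*(o(-11) + (I + 23)) = (-10*(-8))*(-11/(-11*(3 - 11)) + (-1 + 23)) = 80*(-11*(-1/11)/(-8) + 22) = 80*(-11*(-1/11)*(-⅛) + 22) = 80*(-⅛ + 22) = 80*(175/8) = 1750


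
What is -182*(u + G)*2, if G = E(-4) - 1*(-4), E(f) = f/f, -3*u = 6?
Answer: -1092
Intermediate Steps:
u = -2 (u = -1/3*6 = -2)
E(f) = 1
G = 5 (G = 1 - 1*(-4) = 1 + 4 = 5)
-182*(u + G)*2 = -182*(-2 + 5)*2 = -546*2 = -182*6 = -1092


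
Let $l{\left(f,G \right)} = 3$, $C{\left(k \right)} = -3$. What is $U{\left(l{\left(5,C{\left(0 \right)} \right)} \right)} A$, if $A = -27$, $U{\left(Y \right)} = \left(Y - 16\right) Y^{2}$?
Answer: $3159$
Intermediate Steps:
$U{\left(Y \right)} = Y^{2} \left(-16 + Y\right)$ ($U{\left(Y \right)} = \left(Y - 16\right) Y^{2} = \left(-16 + Y\right) Y^{2} = Y^{2} \left(-16 + Y\right)$)
$U{\left(l{\left(5,C{\left(0 \right)} \right)} \right)} A = 3^{2} \left(-16 + 3\right) \left(-27\right) = 9 \left(-13\right) \left(-27\right) = \left(-117\right) \left(-27\right) = 3159$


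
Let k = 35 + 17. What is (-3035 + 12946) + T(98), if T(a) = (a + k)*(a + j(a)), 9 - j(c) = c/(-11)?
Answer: 300271/11 ≈ 27297.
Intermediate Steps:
j(c) = 9 + c/11 (j(c) = 9 - c/(-11) = 9 - c*(-1)/11 = 9 - (-1)*c/11 = 9 + c/11)
k = 52
T(a) = (9 + 12*a/11)*(52 + a) (T(a) = (a + 52)*(a + (9 + a/11)) = (52 + a)*(9 + 12*a/11) = (9 + 12*a/11)*(52 + a))
(-3035 + 12946) + T(98) = (-3035 + 12946) + (468 + (12/11)*98² + (723/11)*98) = 9911 + (468 + (12/11)*9604 + 70854/11) = 9911 + (468 + 115248/11 + 70854/11) = 9911 + 191250/11 = 300271/11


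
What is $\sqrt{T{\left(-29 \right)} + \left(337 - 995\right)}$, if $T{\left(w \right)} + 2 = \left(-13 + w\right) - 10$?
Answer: $2 i \sqrt{178} \approx 26.683 i$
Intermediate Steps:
$T{\left(w \right)} = -25 + w$ ($T{\left(w \right)} = -2 + \left(\left(-13 + w\right) - 10\right) = -2 + \left(-23 + w\right) = -25 + w$)
$\sqrt{T{\left(-29 \right)} + \left(337 - 995\right)} = \sqrt{\left(-25 - 29\right) + \left(337 - 995\right)} = \sqrt{-54 - 658} = \sqrt{-712} = 2 i \sqrt{178}$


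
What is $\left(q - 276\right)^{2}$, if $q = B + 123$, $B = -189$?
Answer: $116964$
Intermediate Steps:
$q = -66$ ($q = -189 + 123 = -66$)
$\left(q - 276\right)^{2} = \left(-66 - 276\right)^{2} = \left(-342\right)^{2} = 116964$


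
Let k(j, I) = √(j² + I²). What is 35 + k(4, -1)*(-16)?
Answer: 35 - 16*√17 ≈ -30.970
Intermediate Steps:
k(j, I) = √(I² + j²)
35 + k(4, -1)*(-16) = 35 + √((-1)² + 4²)*(-16) = 35 + √(1 + 16)*(-16) = 35 + √17*(-16) = 35 - 16*√17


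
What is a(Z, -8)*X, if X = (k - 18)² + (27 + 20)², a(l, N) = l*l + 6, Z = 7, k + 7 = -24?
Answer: 253550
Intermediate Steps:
k = -31 (k = -7 - 24 = -31)
a(l, N) = 6 + l² (a(l, N) = l² + 6 = 6 + l²)
X = 4610 (X = (-31 - 18)² + (27 + 20)² = (-49)² + 47² = 2401 + 2209 = 4610)
a(Z, -8)*X = (6 + 7²)*4610 = (6 + 49)*4610 = 55*4610 = 253550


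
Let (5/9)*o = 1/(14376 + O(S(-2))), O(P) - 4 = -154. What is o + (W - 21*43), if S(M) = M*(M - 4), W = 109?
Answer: -18825737/23710 ≈ -794.00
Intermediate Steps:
S(M) = M*(-4 + M)
O(P) = -150 (O(P) = 4 - 154 = -150)
o = 3/23710 (o = 9/(5*(14376 - 150)) = (9/5)/14226 = (9/5)*(1/14226) = 3/23710 ≈ 0.00012653)
o + (W - 21*43) = 3/23710 + (109 - 21*43) = 3/23710 + (109 - 903) = 3/23710 - 794 = -18825737/23710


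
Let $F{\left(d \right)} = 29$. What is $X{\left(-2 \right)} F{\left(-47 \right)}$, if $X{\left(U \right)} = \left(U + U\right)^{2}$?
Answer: $464$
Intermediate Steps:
$X{\left(U \right)} = 4 U^{2}$ ($X{\left(U \right)} = \left(2 U\right)^{2} = 4 U^{2}$)
$X{\left(-2 \right)} F{\left(-47 \right)} = 4 \left(-2\right)^{2} \cdot 29 = 4 \cdot 4 \cdot 29 = 16 \cdot 29 = 464$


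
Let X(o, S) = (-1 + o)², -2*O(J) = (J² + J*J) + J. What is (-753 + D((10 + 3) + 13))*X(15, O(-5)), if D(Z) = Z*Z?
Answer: -15092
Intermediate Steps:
D(Z) = Z²
O(J) = -J² - J/2 (O(J) = -((J² + J*J) + J)/2 = -((J² + J²) + J)/2 = -(2*J² + J)/2 = -(J + 2*J²)/2 = -J² - J/2)
(-753 + D((10 + 3) + 13))*X(15, O(-5)) = (-753 + ((10 + 3) + 13)²)*(-1 + 15)² = (-753 + (13 + 13)²)*14² = (-753 + 26²)*196 = (-753 + 676)*196 = -77*196 = -15092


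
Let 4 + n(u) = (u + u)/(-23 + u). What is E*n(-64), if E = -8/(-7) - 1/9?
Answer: -14300/5481 ≈ -2.6090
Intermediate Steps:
E = 65/63 (E = -8*(-⅐) - 1*⅑ = 8/7 - ⅑ = 65/63 ≈ 1.0317)
n(u) = -4 + 2*u/(-23 + u) (n(u) = -4 + (u + u)/(-23 + u) = -4 + (2*u)/(-23 + u) = -4 + 2*u/(-23 + u))
E*n(-64) = 65*(2*(46 - 1*(-64))/(-23 - 64))/63 = 65*(2*(46 + 64)/(-87))/63 = 65*(2*(-1/87)*110)/63 = (65/63)*(-220/87) = -14300/5481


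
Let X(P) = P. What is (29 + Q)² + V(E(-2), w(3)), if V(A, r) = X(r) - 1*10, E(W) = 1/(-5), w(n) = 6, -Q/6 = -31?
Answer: 46221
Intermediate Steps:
Q = 186 (Q = -6*(-31) = 186)
E(W) = -⅕
V(A, r) = -10 + r (V(A, r) = r - 1*10 = r - 10 = -10 + r)
(29 + Q)² + V(E(-2), w(3)) = (29 + 186)² + (-10 + 6) = 215² - 4 = 46225 - 4 = 46221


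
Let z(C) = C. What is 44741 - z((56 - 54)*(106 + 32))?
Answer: 44465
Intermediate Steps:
44741 - z((56 - 54)*(106 + 32)) = 44741 - (56 - 54)*(106 + 32) = 44741 - 2*138 = 44741 - 1*276 = 44741 - 276 = 44465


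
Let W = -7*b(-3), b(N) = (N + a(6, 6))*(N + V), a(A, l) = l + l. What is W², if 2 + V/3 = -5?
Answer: 2286144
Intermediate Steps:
V = -21 (V = -6 + 3*(-5) = -6 - 15 = -21)
a(A, l) = 2*l
b(N) = (-21 + N)*(12 + N) (b(N) = (N + 2*6)*(N - 21) = (N + 12)*(-21 + N) = (12 + N)*(-21 + N) = (-21 + N)*(12 + N))
W = 1512 (W = -7*(-252 + (-3)² - 9*(-3)) = -7*(-252 + 9 + 27) = -7*(-216) = 1512)
W² = 1512² = 2286144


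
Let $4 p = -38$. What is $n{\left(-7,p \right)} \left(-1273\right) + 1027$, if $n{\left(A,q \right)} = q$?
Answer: $\frac{26241}{2} \approx 13121.0$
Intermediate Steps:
$p = - \frac{19}{2}$ ($p = \frac{1}{4} \left(-38\right) = - \frac{19}{2} \approx -9.5$)
$n{\left(-7,p \right)} \left(-1273\right) + 1027 = \left(- \frac{19}{2}\right) \left(-1273\right) + 1027 = \frac{24187}{2} + 1027 = \frac{26241}{2}$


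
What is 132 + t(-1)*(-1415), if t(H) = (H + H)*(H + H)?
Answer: -5528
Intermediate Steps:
t(H) = 4*H² (t(H) = (2*H)*(2*H) = 4*H²)
132 + t(-1)*(-1415) = 132 + (4*(-1)²)*(-1415) = 132 + (4*1)*(-1415) = 132 + 4*(-1415) = 132 - 5660 = -5528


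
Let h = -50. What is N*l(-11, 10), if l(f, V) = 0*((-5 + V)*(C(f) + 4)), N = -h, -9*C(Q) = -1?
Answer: 0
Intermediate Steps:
C(Q) = 1/9 (C(Q) = -1/9*(-1) = 1/9)
N = 50 (N = -1*(-50) = 50)
l(f, V) = 0 (l(f, V) = 0*((-5 + V)*(1/9 + 4)) = 0*((-5 + V)*(37/9)) = 0*(-185/9 + 37*V/9) = 0)
N*l(-11, 10) = 50*0 = 0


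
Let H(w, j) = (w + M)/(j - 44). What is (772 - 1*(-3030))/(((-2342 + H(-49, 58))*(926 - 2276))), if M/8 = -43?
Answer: 26614/22397175 ≈ 0.0011883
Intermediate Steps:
M = -344 (M = 8*(-43) = -344)
H(w, j) = (-344 + w)/(-44 + j) (H(w, j) = (w - 344)/(j - 44) = (-344 + w)/(-44 + j))
(772 - 1*(-3030))/(((-2342 + H(-49, 58))*(926 - 2276))) = (772 - 1*(-3030))/(((-2342 + (-344 - 49)/(-44 + 58))*(926 - 2276))) = (772 + 3030)/(((-2342 - 393/14)*(-1350))) = 3802/(((-2342 + (1/14)*(-393))*(-1350))) = 3802/(((-2342 - 393/14)*(-1350))) = 3802/((-33181/14*(-1350))) = 3802/(22397175/7) = 3802*(7/22397175) = 26614/22397175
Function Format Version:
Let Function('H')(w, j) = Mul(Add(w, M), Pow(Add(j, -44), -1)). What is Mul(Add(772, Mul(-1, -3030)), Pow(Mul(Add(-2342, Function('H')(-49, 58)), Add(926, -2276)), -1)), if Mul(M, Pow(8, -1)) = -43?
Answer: Rational(26614, 22397175) ≈ 0.0011883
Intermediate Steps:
M = -344 (M = Mul(8, -43) = -344)
Function('H')(w, j) = Mul(Pow(Add(-44, j), -1), Add(-344, w)) (Function('H')(w, j) = Mul(Add(w, -344), Pow(Add(j, -44), -1)) = Mul(Add(-344, w), Pow(Add(-44, j), -1)) = Mul(Pow(Add(-44, j), -1), Add(-344, w)))
Mul(Add(772, Mul(-1, -3030)), Pow(Mul(Add(-2342, Function('H')(-49, 58)), Add(926, -2276)), -1)) = Mul(Add(772, Mul(-1, -3030)), Pow(Mul(Add(-2342, Mul(Pow(Add(-44, 58), -1), Add(-344, -49))), Add(926, -2276)), -1)) = Mul(Add(772, 3030), Pow(Mul(Add(-2342, Mul(Pow(14, -1), -393)), -1350), -1)) = Mul(3802, Pow(Mul(Add(-2342, Mul(Rational(1, 14), -393)), -1350), -1)) = Mul(3802, Pow(Mul(Add(-2342, Rational(-393, 14)), -1350), -1)) = Mul(3802, Pow(Mul(Rational(-33181, 14), -1350), -1)) = Mul(3802, Pow(Rational(22397175, 7), -1)) = Mul(3802, Rational(7, 22397175)) = Rational(26614, 22397175)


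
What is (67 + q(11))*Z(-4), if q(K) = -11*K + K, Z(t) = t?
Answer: 172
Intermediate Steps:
q(K) = -10*K
(67 + q(11))*Z(-4) = (67 - 10*11)*(-4) = (67 - 110)*(-4) = -43*(-4) = 172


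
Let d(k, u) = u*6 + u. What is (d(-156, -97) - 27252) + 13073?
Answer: -14858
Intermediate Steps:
d(k, u) = 7*u (d(k, u) = 6*u + u = 7*u)
(d(-156, -97) - 27252) + 13073 = (7*(-97) - 27252) + 13073 = (-679 - 27252) + 13073 = -27931 + 13073 = -14858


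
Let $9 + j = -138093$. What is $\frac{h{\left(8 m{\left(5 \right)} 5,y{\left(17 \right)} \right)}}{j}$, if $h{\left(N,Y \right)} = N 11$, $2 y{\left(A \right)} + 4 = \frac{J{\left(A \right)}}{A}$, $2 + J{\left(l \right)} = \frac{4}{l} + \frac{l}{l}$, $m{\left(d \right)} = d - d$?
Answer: $0$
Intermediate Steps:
$m{\left(d \right)} = 0$
$j = -138102$ ($j = -9 - 138093 = -138102$)
$J{\left(l \right)} = -1 + \frac{4}{l}$ ($J{\left(l \right)} = -2 + \left(\frac{4}{l} + \frac{l}{l}\right) = -2 + \left(\frac{4}{l} + 1\right) = -2 + \left(1 + \frac{4}{l}\right) = -1 + \frac{4}{l}$)
$y{\left(A \right)} = -2 + \frac{4 - A}{2 A^{2}}$ ($y{\left(A \right)} = -2 + \frac{\frac{4 - A}{A} \frac{1}{A}}{2} = -2 + \frac{\frac{1}{A^{2}} \left(4 - A\right)}{2} = -2 + \frac{4 - A}{2 A^{2}}$)
$h{\left(N,Y \right)} = 11 N$
$\frac{h{\left(8 m{\left(5 \right)} 5,y{\left(17 \right)} \right)}}{j} = \frac{11 \cdot 8 \cdot 0 \cdot 5}{-138102} = 11 \cdot 0 \cdot 5 \left(- \frac{1}{138102}\right) = 11 \cdot 0 \left(- \frac{1}{138102}\right) = 0 \left(- \frac{1}{138102}\right) = 0$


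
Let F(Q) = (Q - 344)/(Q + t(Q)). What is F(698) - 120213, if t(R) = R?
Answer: -83908497/698 ≈ -1.2021e+5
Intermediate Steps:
F(Q) = (-344 + Q)/(2*Q) (F(Q) = (Q - 344)/(Q + Q) = (-344 + Q)/((2*Q)) = (-344 + Q)*(1/(2*Q)) = (-344 + Q)/(2*Q))
F(698) - 120213 = (1/2)*(-344 + 698)/698 - 120213 = (1/2)*(1/698)*354 - 120213 = 177/698 - 120213 = -83908497/698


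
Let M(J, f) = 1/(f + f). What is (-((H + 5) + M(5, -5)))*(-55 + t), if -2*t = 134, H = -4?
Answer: 549/5 ≈ 109.80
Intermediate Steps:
M(J, f) = 1/(2*f)
t = -67 (t = -1/2*134 = -67)
(-((H + 5) + M(5, -5)))*(-55 + t) = (-((-4 + 5) + (1/2)/(-5)))*(-55 - 67) = -(1 + (1/2)*(-1/5))*(-122) = -(1 - 1/10)*(-122) = -1*9/10*(-122) = -9/10*(-122) = 549/5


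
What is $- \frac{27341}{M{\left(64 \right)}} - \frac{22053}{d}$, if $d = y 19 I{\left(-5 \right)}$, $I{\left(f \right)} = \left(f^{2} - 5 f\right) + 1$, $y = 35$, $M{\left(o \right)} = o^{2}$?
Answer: $- \frac{339199701}{46305280} \approx -7.3253$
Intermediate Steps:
$I{\left(f \right)} = 1 + f^{2} - 5 f$
$d = 33915$ ($d = 35 \cdot 19 \left(1 + \left(-5\right)^{2} - -25\right) = 665 \left(1 + 25 + 25\right) = 665 \cdot 51 = 33915$)
$- \frac{27341}{M{\left(64 \right)}} - \frac{22053}{d} = - \frac{27341}{64^{2}} - \frac{22053}{33915} = - \frac{27341}{4096} - \frac{7351}{11305} = - \frac{339199701}{46305280}$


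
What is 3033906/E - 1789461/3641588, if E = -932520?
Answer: -264936330301/70746950870 ≈ -3.7448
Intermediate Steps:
3033906/E - 1789461/3641588 = 3033906/(-932520) - 1789461/3641588 = 3033906*(-1/932520) - 1789461*1/3641588 = -505651/155420 - 1789461/3641588 = -264936330301/70746950870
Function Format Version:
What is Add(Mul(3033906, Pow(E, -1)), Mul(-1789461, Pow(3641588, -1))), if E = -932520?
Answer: Rational(-264936330301, 70746950870) ≈ -3.7448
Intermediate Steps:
Add(Mul(3033906, Pow(E, -1)), Mul(-1789461, Pow(3641588, -1))) = Add(Mul(3033906, Pow(-932520, -1)), Mul(-1789461, Pow(3641588, -1))) = Add(Mul(3033906, Rational(-1, 932520)), Mul(-1789461, Rational(1, 3641588))) = Add(Rational(-505651, 155420), Rational(-1789461, 3641588)) = Rational(-264936330301, 70746950870)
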